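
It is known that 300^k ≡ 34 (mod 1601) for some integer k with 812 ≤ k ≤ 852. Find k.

815

Compute 300^812 mod 1601 = 831, then multiply by 300 repeatedly:
  300^812=831  300^813=1145  300^814=886  300^815=34
Found 34 at exponent 815.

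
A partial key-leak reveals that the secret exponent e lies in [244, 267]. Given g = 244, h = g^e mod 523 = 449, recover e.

265

Compute 244^244 mod 523 = 430, then multiply by 244 repeatedly:
  244^244=430  244^245=320  244^246=153  244^247=199  244^248=440
  244^249=145  244^250=339  244^251=82  244^252=134  244^253=270
  244^254=505  244^255=315  244^256=502  244^257=106  244^258=237
  244^259=298  244^260=15  244^261=522  244^262=279  244^263=86
  244^264=64  244^265=449
Found 449 at exponent 265.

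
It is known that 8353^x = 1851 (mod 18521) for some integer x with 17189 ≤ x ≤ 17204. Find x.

17195

Compute 8353^17189 mod 18521 = 4022, then multiply by 8353 repeatedly:
  8353^17189=4022  8353^17190=17193  8353^17191=1295  8353^17192=871  8353^17193=15231
  8353^17194=3794  8353^17195=1851
Found 1851 at exponent 17195.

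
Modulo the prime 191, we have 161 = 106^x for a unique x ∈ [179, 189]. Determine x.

Compute 106^179 mod 191 = 113, then multiply by 106 repeatedly:
  106^179=113  106^180=136  106^181=91  106^182=96  106^183=53
  106^184=79  106^185=161
Found 161 at exponent 185.

185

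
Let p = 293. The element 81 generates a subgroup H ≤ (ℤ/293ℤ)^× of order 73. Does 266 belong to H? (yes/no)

266 ∈ ⟨81⟩ iff 266^73 ≡ 1 (mod 293), since |⟨81⟩| = 73.
266^73 mod 293 = 138.
Since 138 ≠ 1, 266 does not lie in the subgroup.

no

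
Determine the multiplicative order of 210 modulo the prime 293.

73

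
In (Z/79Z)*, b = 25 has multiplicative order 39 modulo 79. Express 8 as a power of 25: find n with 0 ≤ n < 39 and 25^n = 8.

Successive powers of 25 modulo 79:
  25^0=1  25^1=25  25^2=72  25^3=62  25^4=49  25^5=40
  25^6=52  25^7=36  25^8=31  25^9=64  25^10=20  25^11=26
  25^12=18  25^13=55  25^14=32  25^15=10  25^16=13  25^17=9
  25^18=67  25^19=16  25^20=5  25^21=46  25^22=44  25^23=73
  25^24=8
So 25^24 ≡ 8 (mod 79), giving n = 24.

24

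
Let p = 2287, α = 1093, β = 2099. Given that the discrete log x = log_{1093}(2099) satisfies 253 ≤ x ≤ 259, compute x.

259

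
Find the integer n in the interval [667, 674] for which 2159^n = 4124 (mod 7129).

667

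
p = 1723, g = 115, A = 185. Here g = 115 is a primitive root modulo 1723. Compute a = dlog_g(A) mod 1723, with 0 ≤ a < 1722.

Baby-step giant-step with m = ceil(sqrt(1722)) = 42.
Baby table (115^j mod 1723 for j=0..41):
  0:1  1:115  2:1164  3:1189  4:618  5:427  6:861  7:804
  8:1141  9:267  10:1414  11:648  12:431  13:1321  14:291  15:728
  16:1016  17:1399  18:646  19:201  20:716  21:1359  22:1215  23:162
  24:1400  25:761  26:1365  27:182  28:254  29:1642  30:1023  31:481
  32:179  33:1632  34:1596  35:902  36:350  37:621  38:772  39:907
  40:925  41:1272
Giant step factor: 115^(-42) ≡ 1595 (mod 1723).
Scan 185·1595^i mod 1723 for i = 0, 1, …:
  i=0: 185   i=1: 442   i=2: 283   i=3: 1682
  i=4: 79   i=5: 226   i=6: 363   i=7: 57
  i=8: 1319   i=9: 22     …   i=36: 586
  i=37: 804
Match at i=37, j=7: a = 37·42 + 7 = 1561.

1561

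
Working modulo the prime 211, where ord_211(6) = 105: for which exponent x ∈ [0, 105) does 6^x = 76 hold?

Baby-step giant-step with m = ceil(sqrt(105)) = 11.
Baby table (6^j mod 211 for j=0..10):
  0:1  1:6  2:36  3:5  4:30  5:180  6:25  7:150
  8:56  9:125  10:117
Giant step factor: 6^(-11) ≡ 52 (mod 211).
Scan 76·52^i mod 211 for i = 0, 1, …:
  i=0: 76   i=1: 154   i=2: 201   i=3: 113
  i=4: 179   i=5: 24   i=6: 193   i=7: 119
  i=8: 69   i=9: 1
Match at i=9, j=0: x = 9·11 + 0 = 99.

99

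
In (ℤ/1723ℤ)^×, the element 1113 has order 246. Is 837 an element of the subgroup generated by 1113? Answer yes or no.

yes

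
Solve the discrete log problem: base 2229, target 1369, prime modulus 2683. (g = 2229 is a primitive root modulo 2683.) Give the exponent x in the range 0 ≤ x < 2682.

208

Baby-step giant-step with m = ceil(sqrt(2682)) = 52.
Baby table (2229^j mod 2683 for j=0..51):
  0:1  1:2229  2:2208  3:1010  4:253  5:507  6:560  7:645
  8:2300  9:2170  10:2164  11:2205  12:2372  13:1678  14:160  15:2484
  16:1807  17:620  18:235  19:630  20:1061  21:1246  22:429  23:1093
  24:133  25:1327  26:1217  27:180  28:1453  29:356  30:2039  31:2612
  32:38  33:1529  34:731  35:818  36:1565  37:485  38:2499  39:363
  40:1544  41:1970  42:1742  43:617  44:1597  45:2055  46:714  47:487
  48:1591  49:2096  50:881  51:2476
Giant step factor: 2229^(-52) ≡ 2536 (mod 2683).
Scan 1369·2536^i mod 2683 for i = 0, 1, …:
  i=0: 1369   i=1: 2665   i=2: 2646   i=3: 73
  i=4: 1
Match at i=4, j=0: x = 4·52 + 0 = 208.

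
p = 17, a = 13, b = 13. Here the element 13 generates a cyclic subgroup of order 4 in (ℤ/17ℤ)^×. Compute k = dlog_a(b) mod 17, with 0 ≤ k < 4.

1

Successive powers of 13 modulo 17:
  13^0=1  13^1=13
So 13^1 ≡ 13 (mod 17), giving k = 1.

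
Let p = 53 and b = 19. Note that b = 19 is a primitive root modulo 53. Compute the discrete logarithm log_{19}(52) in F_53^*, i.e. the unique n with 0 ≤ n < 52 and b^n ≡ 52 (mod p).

Baby-step giant-step with m = ceil(sqrt(52)) = 8.
Baby table (19^j mod 53 for j=0..7):
  0:1  1:19  2:43  3:22  4:47  5:45  6:7  7:27
Giant step factor: 19^(-8) ≡ 28 (mod 53).
Scan 52·28^i mod 53 for i = 0, 1, …:
  i=0: 52   i=1: 25   i=2: 11   i=3: 43
Match at i=3, j=2: n = 3·8 + 2 = 26.

26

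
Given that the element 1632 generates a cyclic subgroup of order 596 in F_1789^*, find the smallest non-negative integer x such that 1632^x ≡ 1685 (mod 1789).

546

Baby-step giant-step with m = ceil(sqrt(596)) = 25.
Baby table (1632^j mod 1789 for j=0..24):
  0:1  1:1632  2:1392  3:1503  4:177  5:835  6:1291  7:1259
  8:916  9:1097  10:1304  11:1007  12:1122  13:957  14:27  15:1128
  16:15  17:1223  18:1201  19:1077  20:866  21:2  22:1475  23:995
  24:1217
Giant step factor: 1632^(-25) ≡ 753 (mod 1789).
Scan 1685·753^i mod 1789 for i = 0, 1, …:
  i=0: 1685   i=1: 404   i=2: 82   i=3: 920
  i=4: 417   i=5: 926   i=6: 1357   i=7: 302
  i=8: 203   i=9: 794     …   i=20: 708
  i=21: 2
Match at i=21, j=21: x = 21·25 + 21 = 546.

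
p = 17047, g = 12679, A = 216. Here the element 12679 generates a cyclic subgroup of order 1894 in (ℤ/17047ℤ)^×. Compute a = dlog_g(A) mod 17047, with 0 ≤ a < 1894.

1123

Baby-step giant-step with m = ceil(sqrt(1894)) = 44.
Baby table (12679^j mod 17047 for j=0..43):
  0:1  1:12679  2:3831  3:6346  4:16141  5:2504  6:6702  7:12410
  8:2580  9:15674  10:13767  11:7560  12:15006  13:16554  14:5502  15:3534
  16:8070  17:3436  18:9959  19:3032  20:1743  21:6585  22:12056  23:14622
  24:6213  25:440  26:4391  27:15034  28:13579  29:10488  30:10752  31:16796
  32:5360  33:10098  34:9572  35:5795  36:2235  37:5451  38:4691  39:206
  40:3683  41:5024  42:11704  43:881
Giant step factor: 12679^(-44) ≡ 13660 (mod 17047).
Scan 216·13660^i mod 17047 for i = 0, 1, …:
  i=0: 216   i=1: 1429   i=2: 1325   i=3: 12633
  i=4: 17046   i=5: 3387   i=6: 862   i=7: 12490
  i=8: 7024   i=9: 7324     …   i=24: 1566
  i=25: 14622
Match at i=25, j=23: a = 25·44 + 23 = 1123.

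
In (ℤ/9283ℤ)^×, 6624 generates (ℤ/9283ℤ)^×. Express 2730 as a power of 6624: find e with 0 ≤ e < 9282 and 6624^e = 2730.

334

Baby-step giant-step with m = ceil(sqrt(9282)) = 97.
Baby table (6624^j mod 9283 for j=0..96):
  0:1  1:6624  2:5918  3:8006  4:7248  5:8359  6:6204  7:8738
  8:1007  9:5174  10:9023  11:4398  12:2298  13:7115  14:9252  15:8165
  16:2202  17:2455  18:7387  19:795  20:2619  21:7612  22:5915  23:6700
  24:8060  25:2907  26:3026  27:2227  28:961  29:6809  30:6002  31:7442
  32:3078  33:3204  34:2358  35:5386  36:2295  37:5809  38:781  39:2713
  40:8307  41:5227  42:7341  43:2430  44:8881  45:1373  46:6695  47:2789
  48:1166  49:128  50:3119  51:5581  52:3638  53:8727  54:2407  55:5057
  56:4504  57:8217  58:3179  59:3852  60:5964  61:6371  62:986  63:5315
  64:5424  65:3366  66:7901  67:7953  68:8930  69:1044  70:8904  71:5197
  72:3564  73:1267  74:776  75:6725  76:6566  77:2329  78:8233  79:7050
  80:5710  81:4098  82:1660  83:4768  84:2466  85:5987  86:912  87:7138
  88:3793  89:5034  90:680  91:2065  92:4701  93:4242  94:8650  95:2924
  96:4238
Giant step factor: 6624^(-97) ≡ 6872 (mod 9283).
Scan 2730·6872^i mod 9283 for i = 0, 1, …:
  i=0: 2730   i=1: 8900   i=2: 4396   i=3: 2430
Match at i=3, j=43: e = 3·97 + 43 = 334.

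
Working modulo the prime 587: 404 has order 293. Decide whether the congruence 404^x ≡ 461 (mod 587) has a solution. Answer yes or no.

461 ∈ ⟨404⟩ iff 461^293 ≡ 1 (mod 587), since |⟨404⟩| = 293.
461^293 mod 587 = 1.
Since 1 = 1, 461 lies in the subgroup.

yes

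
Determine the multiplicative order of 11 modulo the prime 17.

The order of 11 must divide p − 1 = 16 = 2^4.
Divisors: 1, 2, 4, 8, 16.
Check each in increasing order: 11^1 ≡ 11;  11^2 ≡ 2;  11^4 ≡ 4;  11^8 ≡ 16;  11^16 ≡ 1.
Smallest exponent giving 1 is 16.

16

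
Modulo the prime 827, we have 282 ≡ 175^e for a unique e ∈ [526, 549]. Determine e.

530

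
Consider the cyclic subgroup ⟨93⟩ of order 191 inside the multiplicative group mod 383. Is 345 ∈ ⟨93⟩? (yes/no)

345 ∈ ⟨93⟩ iff 345^191 ≡ 1 (mod 383), since |⟨93⟩| = 191.
345^191 mod 383 = 382.
Since 382 ≠ 1, 345 does not lie in the subgroup.

no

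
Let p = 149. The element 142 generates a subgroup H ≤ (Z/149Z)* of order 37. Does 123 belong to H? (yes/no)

123 ∈ ⟨142⟩ iff 123^37 ≡ 1 (mod 149), since |⟨142⟩| = 37.
123^37 mod 149 = 1.
Since 1 = 1, 123 lies in the subgroup.

yes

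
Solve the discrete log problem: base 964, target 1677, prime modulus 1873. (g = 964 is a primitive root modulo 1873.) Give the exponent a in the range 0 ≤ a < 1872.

Baby-step giant-step with m = ceil(sqrt(1872)) = 44.
Baby table (964^j mod 1873 for j=0..43):
  0:1  1:964  2:288  3:428  4:532  5:1519  6:1503  7:1063
  8:201  9:845  10:1698  11:1743  12:171  13:20  14:550  15:141
  16:1068  17:1275  18:412  19:92  20:657  21:274  22:43  23:246
  24:1146  25:1547  26:400  27:1635  28:947  29:757  30:1151  31:748
  32:1840  33:29  34:1734  35:860  36:1174  37:444  38:972  39:508
  40:859  41:210  42:156  43:544
Giant step factor: 964^(-44) ≡ 78 (mod 1873).
Scan 1677·78^i mod 1873 for i = 0, 1, …:
  i=0: 1677   i=1: 1569   i=2: 637   i=3: 988
  i=4: 271   i=5: 535   i=6: 524   i=7: 1539
  i=8: 170   i=9: 149     …   i=39: 343
  i=40: 532
Match at i=40, j=4: a = 40·44 + 4 = 1764.

1764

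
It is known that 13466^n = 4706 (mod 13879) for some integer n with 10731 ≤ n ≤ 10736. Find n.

Compute 13466^10731 mod 13879 = 13834, then multiply by 13466 repeatedly:
  13466^10731=13834  13466^10732=4706
Found 4706 at exponent 10732.

10732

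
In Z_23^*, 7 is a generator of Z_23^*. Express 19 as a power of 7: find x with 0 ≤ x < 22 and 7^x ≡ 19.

17

Successive powers of 7 modulo 23:
  7^0=1  7^1=7  7^2=3  7^3=21  7^4=9  7^5=17
  7^6=4  7^7=5  7^8=12  7^9=15  7^10=13  7^11=22
  7^12=16  7^13=20  7^14=2  7^15=14  7^16=6  7^17=19
So 7^17 ≡ 19 (mod 23), giving x = 17.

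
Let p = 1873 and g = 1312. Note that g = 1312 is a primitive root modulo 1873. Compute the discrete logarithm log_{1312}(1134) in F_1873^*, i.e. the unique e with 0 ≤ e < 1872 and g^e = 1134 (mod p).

Baby-step giant-step with m = ceil(sqrt(1872)) = 44.
Baby table (1312^j mod 1873 for j=0..43):
  0:1  1:1312  2:57  3:1737  4:1376  5:1613  6:1639  7:164
  8:1646  9:1856  10:172  11:904  12:439  13:957  14:674  15:232
  16:958  17:113  18:289  19:822  20:1489  21:29  22:588  23:1653
  24:1675  25:571  26:1825  27:706  28:1010  29:909  30:1380  31:1242
  32:1867  33:1493  34:1531  35:816  36:1109  37:1560  38:1404  39:889
  40:1362  41:102  42:841  43:195
Giant step factor: 1312^(-44) ≡ 1238 (mod 1873).
Scan 1134·1238^i mod 1873 for i = 0, 1, …:
  i=0: 1134   i=1: 1015   i=2: 1660   i=3: 399
  i=4: 1363   i=5: 1694   i=6: 1285   i=7: 653
  i=8: 1151   i=9: 1458     …   i=26: 1788
  i=27: 1531
Match at i=27, j=34: e = 27·44 + 34 = 1222.

1222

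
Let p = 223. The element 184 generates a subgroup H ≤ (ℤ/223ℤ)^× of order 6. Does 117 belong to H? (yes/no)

117 ∈ ⟨184⟩ iff 117^6 ≡ 1 (mod 223), since |⟨184⟩| = 6.
117^6 mod 223 = 60.
Since 60 ≠ 1, 117 does not lie in the subgroup.

no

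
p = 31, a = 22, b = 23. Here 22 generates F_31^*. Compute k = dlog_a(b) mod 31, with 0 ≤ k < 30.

21

Successive powers of 22 modulo 31:
  22^0=1  22^1=22  22^2=19  22^3=15  22^4=20  22^5=6
  22^6=8  22^7=21  22^8=28  22^9=27  22^10=5  22^11=17
  22^12=2  22^13=13  22^14=7  22^15=30  22^16=9  22^17=12
  22^18=16  22^19=11  22^20=25  22^21=23
So 22^21 ≡ 23 (mod 31), giving k = 21.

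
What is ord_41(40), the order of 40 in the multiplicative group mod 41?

2

The order of 40 must divide p − 1 = 40 = 2^3 · 5.
Divisors: 1, 2, 4, 5, 8, 10, 20, 40.
Check each in increasing order: 40^1 ≡ 40;  40^2 ≡ 1.
Smallest exponent giving 1 is 2.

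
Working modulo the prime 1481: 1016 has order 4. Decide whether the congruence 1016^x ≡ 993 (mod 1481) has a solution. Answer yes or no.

⟨1016⟩ has order 4; its elements mod 1481 are {1, 465, 1016, 1480}.
993 is not in this set.

no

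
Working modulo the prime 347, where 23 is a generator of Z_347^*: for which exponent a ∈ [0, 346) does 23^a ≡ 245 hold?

17

Successive powers of 23 modulo 347:
  23^0=1  23^1=23  23^2=182  23^3=22  23^4=159  23^5=187
  23^6=137  23^7=28  23^8=297  23^9=238  23^10=269  23^11=288
  23^12=31  23^13=19  23^14=90  23^15=335  23^16=71  23^17=245
So 23^17 ≡ 245 (mod 347), giving a = 17.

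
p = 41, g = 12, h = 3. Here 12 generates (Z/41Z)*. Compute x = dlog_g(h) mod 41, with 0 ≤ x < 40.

Successive powers of 12 modulo 41:
  12^0=1  12^1=12  12^2=21  12^3=6  12^4=31  12^5=3
So 12^5 ≡ 3 (mod 41), giving x = 5.

5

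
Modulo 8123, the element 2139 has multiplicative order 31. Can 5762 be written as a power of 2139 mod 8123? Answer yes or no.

5762 ∈ ⟨2139⟩ iff 5762^31 ≡ 1 (mod 8123), since |⟨2139⟩| = 31.
5762^31 mod 8123 = 1.
Since 1 = 1, 5762 lies in the subgroup.

yes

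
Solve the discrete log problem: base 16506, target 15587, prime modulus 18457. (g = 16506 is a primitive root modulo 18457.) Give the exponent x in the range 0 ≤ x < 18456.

12703

Baby-step giant-step with m = ceil(sqrt(18456)) = 136.
Baby table (16506^j mod 18457 for j=0..135):
  0:1  1:16506  2:4259  3:14798  4:14307  5:12484  6:6956  7:13196
  8:2119  9:199  10:17805  11:16976  12:10139  13:4715  14:11078  15:18426
  16:5110  17:15627  18:2687  19:17908  20:593  21:5848  22:15435  23:8139
  24:12288  25:1755  26:8997  27:17917  28:1491  29:7265  30:961  31:7703
  32:13902  33:8988  34:17019  35:74  36:3282  37:1397  38:6089  39:6669
  40:966  41:16405  42:16740  43:9150  44:14726  45:7123  46:1148  47:12006
  48:16684  49:7664  50:16163  51:9000  52:12064  53:14268  54:14745  55:6968
  56:8241  57:16313  58:11662  59:4919  60:671  61:1326  62:15411  63:18049
  64:2357  65:15743  66:16312  67:13613  68:660  69:4330  70:5476  71:2927
  72:11093  73:7618  74:13624  75:16113  76:14265  77:2141  78:12648  79:761
  80:10306  81:11124  82:2508  83:16454  84:13426  85:14814  86:1548  87:6800
  88:3783  89:2167  90:17293  91:753  92:7457  93:13966  94:13323  95:12740
  96:5839  97:14537  98:6722  99:8305  100:2191  101:7383  102:10684  103:11926
  104:6651  105:17627  106:13571  107:8774  108:10022  109:11498  110:11114  111:3561
  112:10778  113:13102  114:943  115:5907  116:11068  117:1022  118:17891  119:15303
  120:7273  121:3810  122:4861  123:3087  124:12702  125:6149  126:351  127:16565
  128:18349  129:7681  130:1453  131:7575  132:5232  133:17546  134:5489  135:14478
Giant step factor: 16506^(-136) ≡ 1746 (mod 18457).
Scan 15587·1746^i mod 18457 for i = 0, 1, …:
  i=0: 15587   i=1: 9284   i=2: 4618   i=3: 15776
  i=4: 7052   i=5: 1973   i=6: 11856   i=7: 10279
  i=8: 6930   i=9: 10445     …   i=92: 7150
  i=93: 6968
Match at i=93, j=55: x = 93·136 + 55 = 12703.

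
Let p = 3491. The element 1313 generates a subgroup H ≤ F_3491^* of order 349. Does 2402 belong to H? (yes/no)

no

2402 ∈ ⟨1313⟩ iff 2402^349 ≡ 1 (mod 3491), since |⟨1313⟩| = 349.
2402^349 mod 3491 = 3224.
Since 3224 ≠ 1, 2402 does not lie in the subgroup.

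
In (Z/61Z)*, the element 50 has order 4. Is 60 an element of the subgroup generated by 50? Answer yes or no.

yes

⟨50⟩ has order 4; its elements mod 61 are {1, 11, 50, 60}.
60 is in this set.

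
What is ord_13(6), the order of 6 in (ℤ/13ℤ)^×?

12

The order of 6 must divide p − 1 = 12 = 2^2 · 3.
Divisors: 1, 2, 3, 4, 6, 12.
Check each in increasing order: 6^1 ≡ 6;  6^2 ≡ 10;  6^3 ≡ 8;  6^4 ≡ 9;  6^6 ≡ 12;  6^12 ≡ 1.
Smallest exponent giving 1 is 12.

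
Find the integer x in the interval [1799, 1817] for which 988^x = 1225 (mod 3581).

Compute 988^1799 mod 3581 = 3038, then multiply by 988 repeatedly:
  988^1799=3038  988^1800=666  988^1801=2685  988^1802=2840  988^1803=1997
  988^1804=3486  988^1805=2827  988^1806=3477  988^1807=1097  988^1808=2374
  988^1809=3538  988^1810=488  988^1811=2290  988^1812=2909  988^1813=2130
  988^1814=2393  988^1815=824  988^1816=1225
Found 1225 at exponent 1816.

1816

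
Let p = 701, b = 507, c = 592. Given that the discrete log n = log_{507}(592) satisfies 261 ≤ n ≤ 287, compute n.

Compute 507^261 mod 701 = 187, then multiply by 507 repeatedly:
  507^261=187  507^262=174  507^263=593  507^264=623  507^265=411
  507^266=180  507^267=130  507^268=16  507^269=401  507^270=17
  507^271=207  507^272=500  507^273=439  507^274=356  507^275=335
  507^276=203  507^277=575  507^278=610  507^279=129  507^280=210
  507^281=619  507^282=486  507^283=351  507^284=604  507^285=592
Found 592 at exponent 285.

285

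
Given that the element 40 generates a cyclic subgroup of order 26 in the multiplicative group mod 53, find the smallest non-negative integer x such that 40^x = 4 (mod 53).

25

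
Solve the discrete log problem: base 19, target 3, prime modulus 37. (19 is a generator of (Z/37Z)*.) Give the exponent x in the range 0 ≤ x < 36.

10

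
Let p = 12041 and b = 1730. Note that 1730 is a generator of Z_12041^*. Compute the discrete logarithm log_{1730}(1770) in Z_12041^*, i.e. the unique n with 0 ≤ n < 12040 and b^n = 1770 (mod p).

2763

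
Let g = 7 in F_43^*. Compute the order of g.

The order of 7 must divide p − 1 = 42 = 2 · 3 · 7.
Divisors: 1, 2, 3, 6, 7, 14, 21, 42.
Check each in increasing order: 7^1 ≡ 7;  7^2 ≡ 6;  7^3 ≡ 42;  7^6 ≡ 1.
Smallest exponent giving 1 is 6.

6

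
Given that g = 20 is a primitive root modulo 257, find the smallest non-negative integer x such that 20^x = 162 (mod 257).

236

Baby-step giant-step with m = ceil(sqrt(256)) = 16.
Baby table (20^j mod 257 for j=0..15):
  0:1  1:20  2:143  3:33  4:146  5:93  6:61  7:192
  8:242  9:214  10:168  11:19  12:123  13:147  14:113  15:204
Giant step factor: 20^(-16) ≡ 8 (mod 257).
Scan 162·8^i mod 257 for i = 0, 1, …:
  i=0: 162   i=1: 11   i=2: 88   i=3: 190
  i=4: 235   i=5: 81   i=6: 134   i=7: 44
  i=8: 95   i=9: 246     …   i=13: 176
  i=14: 123
Match at i=14, j=12: x = 14·16 + 12 = 236.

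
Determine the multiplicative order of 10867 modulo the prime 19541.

The order of 10867 must divide p − 1 = 19540 = 2^2 · 5 · 977.
Divisors: 1, 2, 4, 5, 10, 20, 977, 1954, 3908, 4885, 9770, 19540.
Check each in increasing order: 10867^1 ≡ 10867;  10867^2 ≡ 5426;  10867^4 ≡ 12730;  10867^5 ≡ 6171;  10867^10 ≡ 15373;  10867^20 ≡ 275;  10867^977 ≡ 2913;  10867^1954 ≡ 4775;  10867^3908 ≡ 15819;  10867^4885 ≡ 3069;  10867^9770 ≡ 19540;  10867^19540 ≡ 1.
Smallest exponent giving 1 is 19540.

19540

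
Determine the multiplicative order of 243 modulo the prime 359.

179

The order of 243 must divide p − 1 = 358 = 2 · 179.
Divisors: 1, 2, 179, 358.
Check each in increasing order: 243^1 ≡ 243;  243^2 ≡ 173;  243^179 ≡ 1.
Smallest exponent giving 1 is 179.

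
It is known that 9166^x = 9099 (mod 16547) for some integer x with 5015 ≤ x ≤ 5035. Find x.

5019

Compute 9166^5015 mod 16547 = 8765, then multiply by 9166 repeatedly:
  9166^5015=8765  9166^5016=4305  9166^5017=11582  9166^5018=11607  9166^5019=9099
Found 9099 at exponent 5019.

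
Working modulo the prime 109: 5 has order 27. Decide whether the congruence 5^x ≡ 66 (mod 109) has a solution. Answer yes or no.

yes

66 ∈ ⟨5⟩ iff 66^27 ≡ 1 (mod 109), since |⟨5⟩| = 27.
66^27 mod 109 = 1.
Since 1 = 1, 66 lies in the subgroup.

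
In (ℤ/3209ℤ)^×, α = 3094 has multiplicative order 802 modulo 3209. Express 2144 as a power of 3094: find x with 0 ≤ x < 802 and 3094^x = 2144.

131

Baby-step giant-step with m = ceil(sqrt(802)) = 29.
Baby table (3094^j mod 3209 for j=0..28):
  0:1  1:3094  2:389  3:191  4:498  5:492  6:1182  7:2057
  8:911  9:1132  10:1389  11:715  12:1209  13:2161  14:1787  15:3080
  16:1999  17:1163  18:1033  19:3147  20:712  21:1554  22:994  23:1214
  24:1586  25:523  26:826  27:1280  28:414
Giant step factor: 3094^(-29) ≡ 2665 (mod 3209).
Scan 2144·2665^i mod 3209 for i = 0, 1, …:
  i=0: 2144   i=1: 1740   i=2: 95   i=3: 2873
  i=4: 3080
Match at i=4, j=15: x = 4·29 + 15 = 131.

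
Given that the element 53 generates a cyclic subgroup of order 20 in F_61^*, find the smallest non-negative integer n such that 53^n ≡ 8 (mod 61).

Successive powers of 53 modulo 61:
  53^0=1  53^1=53  53^2=3  53^3=37  53^4=9  53^5=50
  53^6=27  53^7=28  53^8=20  53^9=23  53^10=60  53^11=8
So 53^11 ≡ 8 (mod 61), giving n = 11.

11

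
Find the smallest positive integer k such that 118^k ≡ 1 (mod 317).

316

The order of 118 must divide p − 1 = 316 = 2^2 · 79.
Divisors: 1, 2, 4, 79, 158, 316.
Check each in increasing order: 118^1 ≡ 118;  118^2 ≡ 293;  118^4 ≡ 259;  118^79 ≡ 203;  118^158 ≡ 316;  118^316 ≡ 1.
Smallest exponent giving 1 is 316.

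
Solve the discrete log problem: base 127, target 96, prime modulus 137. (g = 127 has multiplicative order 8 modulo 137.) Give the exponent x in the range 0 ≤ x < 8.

3

Successive powers of 127 modulo 137:
  127^0=1  127^1=127  127^2=100  127^3=96
So 127^3 ≡ 96 (mod 137), giving x = 3.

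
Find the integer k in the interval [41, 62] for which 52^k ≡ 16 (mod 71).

Compute 52^41 mod 71 = 68, then multiply by 52 repeatedly:
  52^41=68  52^42=57  52^43=53  52^44=58  52^45=34
  52^46=64  52^47=62  52^48=29  52^49=17  52^50=32
  52^51=31  52^52=50  52^53=44  52^54=16
Found 16 at exponent 54.

54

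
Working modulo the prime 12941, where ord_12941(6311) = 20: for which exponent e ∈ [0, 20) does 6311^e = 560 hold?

Successive powers of 6311 modulo 12941:
  6311^0=1  6311^1=6311  6311^2=9264  6311^3=10607  6311^4=9925  6311^5=2235
  6311^6=12336  6311^7=12381  6311^8=11674  6311^9=1501  6311^10=12940  6311^11=6630
  6311^12=3677  6311^13=2334  6311^14=3016  6311^15=10706  6311^16=605  6311^17=560
So 6311^17 ≡ 560 (mod 12941), giving e = 17.

17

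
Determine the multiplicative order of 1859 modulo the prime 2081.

The order of 1859 must divide p − 1 = 2080 = 2^5 · 5 · 13.
Divisors: 1, 2, 4, 5, 8, 10, 13, 16, 20, 26, 32, 40, 52, 65, 80, 104, 130, 160, 208, 260, 416, 520, 1040, 2080.
Check each in increasing order: 1859^1 ≡ 1859;  1859^2 ≡ 1421;  1859^4 ≡ 671;  1859^5 ≡ 870;  1859^8 ≡ 745;  1859^10 ≡ 1497;  1859^13 ≡ 959;  1859^16 ≡ 1479;  1859^20 ≡ 1853;  1859^26 ≡ 1960;  1859^32 ≡ 310;  1859^40 ≡ 2040;  1859^52 ≡ 74;  1859^65 ≡ 212;  1859^80 ≡ 1681;  1859^104 ≡ 1314;  1859^130 ≡ 1243;  1859^160 ≡ 1844;  1859^208 ≡ 1447;  1859^260 ≡ 947;  1859^416 ≡ 323;  1859^520 ≡ 1979;  1859^1040 ≡ 2080;  1859^2080 ≡ 1.
Smallest exponent giving 1 is 2080.

2080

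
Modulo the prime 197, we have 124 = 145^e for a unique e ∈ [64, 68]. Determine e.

Compute 145^64 mod 197 = 34, then multiply by 145 repeatedly:
  145^64=34  145^65=5  145^66=134  145^67=124
Found 124 at exponent 67.

67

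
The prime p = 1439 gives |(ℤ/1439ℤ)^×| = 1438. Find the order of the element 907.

The order of 907 must divide p − 1 = 1438 = 2 · 719.
Divisors: 1, 2, 719, 1438.
Check each in increasing order: 907^1 ≡ 907;  907^2 ≡ 980;  907^719 ≡ 1.
Smallest exponent giving 1 is 719.

719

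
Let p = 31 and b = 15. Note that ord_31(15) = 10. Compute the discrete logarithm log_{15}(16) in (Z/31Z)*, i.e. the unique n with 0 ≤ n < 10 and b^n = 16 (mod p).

6

Successive powers of 15 modulo 31:
  15^0=1  15^1=15  15^2=8  15^3=27  15^4=2  15^5=30
  15^6=16
So 15^6 ≡ 16 (mod 31), giving n = 6.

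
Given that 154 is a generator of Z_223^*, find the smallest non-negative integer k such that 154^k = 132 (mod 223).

168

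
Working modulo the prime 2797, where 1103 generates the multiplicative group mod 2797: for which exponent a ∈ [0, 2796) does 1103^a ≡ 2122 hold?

1048

Baby-step giant-step with m = ceil(sqrt(2796)) = 53.
Baby table (1103^j mod 2797 for j=0..52):
  0:1  1:1103  2:2711  3:240  4:1802  5:1736  6:1660  7:1742
  8:2684  9:1226  10:1327  11:850  12:555  13:2419  14:2616  15:1741
  16:1581  17:1312  18:1087  19:1845  20:1616  21:759  22:874  23:1854
  24:355  25:2782  26:237  27:1290  28:1994  29:940  30:1930  31:273
  32:1840  33:1695  34:1189  35:2471  36:1235  37:66  38:76  39:2715
  40:1855  41:1458  42:2696  43:477  44:295  45:933  46:2600  47:875
  48:160  49:269  50:225  51:2039  52:229
Giant step factor: 1103^(-53) ≡ 1547 (mod 2797).
Scan 2122·1547^i mod 2797 for i = 0, 1, …:
  i=0: 2122   i=1: 1853   i=2: 2463   i=3: 747
  i=4: 448   i=5: 2197   i=6: 404   i=7: 1257
  i=8: 664   i=9: 709     …   i=18: 2044
  i=19: 1458
Match at i=19, j=41: a = 19·53 + 41 = 1048.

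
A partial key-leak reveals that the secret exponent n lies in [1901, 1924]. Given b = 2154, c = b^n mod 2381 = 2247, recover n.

1913

Compute 2154^1901 mod 2381 = 815, then multiply by 2154 repeatedly:
  2154^1901=815  2154^1902=713  2154^1903=57  2154^1904=1347  2154^1905=1380
  2154^1906=1032  2154^1907=1455  2154^1908=674  2154^1909=1767  2154^1910=1280
  2154^1911=2303  2154^1912=1039  2154^1913=2247
Found 2247 at exponent 1913.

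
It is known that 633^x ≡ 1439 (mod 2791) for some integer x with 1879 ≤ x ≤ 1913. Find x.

1901

Compute 633^1879 mod 2791 = 1193, then multiply by 633 repeatedly:
  633^1879=1193  633^1880=1599  633^1881=1825  633^1882=2542  633^1883=1470
  633^1884=1107  633^1885=190  633^1886=257  633^1887=803  633^1888=337
  633^1889=1205  633^1890=822  633^1891=1200  633^1892=448  633^1893=1693
  633^1894=2716  633^1895=2763  633^1896=1813  633^1897=528  633^1898=2095
  633^1899=410  633^1900=2758  633^1901=1439
Found 1439 at exponent 1901.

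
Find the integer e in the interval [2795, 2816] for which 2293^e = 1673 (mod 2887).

2814

Compute 2293^2795 mod 2887 = 2617, then multiply by 2293 repeatedly:
  2293^2795=2617  2293^2796=1595  2293^2797=2393  2293^2798=1849  2293^2799=1641
  2293^2800=1052  2293^2801=1591  2293^2802=1882  2293^2803=2248  2293^2804=1369
  2293^2805=948  2293^2806=2740  2293^2807=708  2293^2808=950  2293^2809=1552
  2293^2810=1952  2293^2811=1086  2293^2812=1604  2293^2813=2821  2293^2814=1673
Found 1673 at exponent 2814.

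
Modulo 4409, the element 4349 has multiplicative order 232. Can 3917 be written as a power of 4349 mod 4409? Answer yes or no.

no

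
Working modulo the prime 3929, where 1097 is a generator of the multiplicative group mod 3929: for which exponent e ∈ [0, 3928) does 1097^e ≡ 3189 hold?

Baby-step giant-step with m = ceil(sqrt(3928)) = 63.
Baby table (1097^j mod 3929 for j=0..62):
  0:1  1:1097  2:1135  3:3531  4:3442  5:105  6:1244  7:1305
  8:1429  9:3871  10:3167  11:963  12:3439  13:743  14:1768  15:2499
  16:2890  17:3556  18:3364  19:977  20:3081  21:917  22:125  23:3539
  24:431  25:1327  26:1989  27:1338  28:2269  29:2036  30:1820  31:608
  32:2975  33:2505  34:1614  35:2508  36:976  37:1984  38:3711  39:523
  40:97  41:326  42:83  43:684  44:3838  45:2327  46:2798  47:857
  48:1098  49:2232  50:737  51:3044  52:3547  53:1349  54:2549  55:2734
  56:1371  57:3109  58:201  59:473  60:253  61:2511  62:338
Giant step factor: 1097^(-63) ≡ 514 (mod 3929).
Scan 3189·514^i mod 3929 for i = 0, 1, …:
  i=0: 3189   i=1: 753   i=2: 2000   i=3: 2531
  i=4: 435   i=5: 3566   i=6: 2010   i=7: 3742
  i=8: 2107   i=9: 2523     …   i=42: 2428
  i=43: 2499
Match at i=43, j=15: e = 43·63 + 15 = 2724.

2724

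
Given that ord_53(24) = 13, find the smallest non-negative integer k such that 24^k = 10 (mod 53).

5

Successive powers of 24 modulo 53:
  24^0=1  24^1=24  24^2=46  24^3=44  24^4=49  24^5=10
So 24^5 ≡ 10 (mod 53), giving k = 5.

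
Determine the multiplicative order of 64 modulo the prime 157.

The order of 64 must divide p − 1 = 156 = 2^2 · 3 · 13.
Divisors: 1, 2, 3, 4, 6, 12, 13, 26, 39, 52, 78, 156.
Check each in increasing order: 64^1 ≡ 64;  64^2 ≡ 14;  64^3 ≡ 111;  64^4 ≡ 39;  64^6 ≡ 75;  64^12 ≡ 130;  64^13 ≡ 156;  64^26 ≡ 1.
Smallest exponent giving 1 is 26.

26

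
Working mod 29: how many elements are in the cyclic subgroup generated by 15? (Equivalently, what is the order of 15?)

28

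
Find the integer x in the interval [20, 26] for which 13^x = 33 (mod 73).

Compute 13^20 mod 73 = 36, then multiply by 13 repeatedly:
  13^20=36  13^21=30  13^22=25  13^23=33
Found 33 at exponent 23.

23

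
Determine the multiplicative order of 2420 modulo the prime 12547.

12546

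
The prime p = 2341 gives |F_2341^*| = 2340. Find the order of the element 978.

The order of 978 must divide p − 1 = 2340 = 2^2 · 3^2 · 5 · 13.
Divisors: 1, 2, 3, 4, 5, 6, 9, 10, 12, 13, 15, 18, 20, 26, 30, 36, 39, 45, 52, 60, 65, 78, 90, 117, 130, 156, 180, 195, 234, 260, 390, 468, 585, 780, 1170, 2340.
Check each in increasing order: 978^1 ≡ 978;  978^2 ≡ 1356;  978^3 ≡ 1162;  978^4 ≡ 1051;  978^5 ≡ 179;  978^6 ≡ 1828;  978^9 ≡ 849;  978^10 ≡ 1608;  978^12 ≡ 977;  978^13 ≡ 378;  978^15 ≡ 2230;  978^18 ≡ 2114;  978^20 ≡ 1200;  978^26 ≡ 83;  978^30 ≡ 616;  978^36 ≡ 27;  978^39 ≡ 941;  978^45 ≡ 1854;  978^52 ≡ 2207;  978^60 ≡ 214;  978^65 ≡ 850;  978^78 ≡ 583;  978^90 ≡ 728;  978^117 ≡ 809;  978^130 ≡ 1472;  978^156 ≡ 444;  978^180 ≡ 918;  978^195 ≡ 1106;  978^234 ≡ 1342;  978^260 ≡ 1359;  978^390 ≡ 1234;  978^468 ≡ 735;  978^585 ≡ 1.
Smallest exponent giving 1 is 585.

585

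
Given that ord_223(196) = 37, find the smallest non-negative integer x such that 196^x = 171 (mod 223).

Successive powers of 196 modulo 223:
  196^0=1  196^1=196  196^2=60  196^3=164  196^4=32  196^5=28
  196^6=136  196^7=119  196^8=132  196^9=4  196^10=115  196^11=17
  196^12=210  196^13=128  196^14=112  196^15=98  196^16=30  196^17=82
  196^18=16  196^19=14  196^20=68  196^21=171
So 196^21 ≡ 171 (mod 223), giving x = 21.

21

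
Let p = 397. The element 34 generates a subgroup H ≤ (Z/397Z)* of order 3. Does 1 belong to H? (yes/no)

yes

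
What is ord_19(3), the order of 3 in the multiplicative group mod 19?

18

The order of 3 must divide p − 1 = 18 = 2 · 3^2.
Divisors: 1, 2, 3, 6, 9, 18.
Check each in increasing order: 3^1 ≡ 3;  3^2 ≡ 9;  3^3 ≡ 8;  3^6 ≡ 7;  3^9 ≡ 18;  3^18 ≡ 1.
Smallest exponent giving 1 is 18.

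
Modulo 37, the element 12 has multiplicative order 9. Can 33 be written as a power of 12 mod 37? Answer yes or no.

yes

⟨12⟩ has order 9; its elements mod 37 are {1, 7, 9, 10, 12, 16, 26, 33, 34}.
33 is in this set.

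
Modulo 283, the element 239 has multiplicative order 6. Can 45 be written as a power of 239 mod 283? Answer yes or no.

45 ∈ ⟨239⟩ iff 45^6 ≡ 1 (mod 283), since |⟨239⟩| = 6.
45^6 mod 283 = 1.
Since 1 = 1, 45 lies in the subgroup.

yes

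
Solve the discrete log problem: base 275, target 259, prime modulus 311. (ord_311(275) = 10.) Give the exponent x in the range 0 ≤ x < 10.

7

Successive powers of 275 modulo 311:
  275^0=1  275^1=275  275^2=52  275^3=305  275^4=216  275^5=310
  275^6=36  275^7=259
So 275^7 ≡ 259 (mod 311), giving x = 7.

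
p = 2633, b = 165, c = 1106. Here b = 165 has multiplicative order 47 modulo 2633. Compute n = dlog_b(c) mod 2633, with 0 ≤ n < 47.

33

Baby-step giant-step with m = ceil(sqrt(47)) = 7.
Baby table (165^j mod 2633 for j=0..6):
  0:1  1:165  2:895  3:227  4:593  5:424  6:1502
Giant step factor: 165^(-7) ≡ 2047 (mod 2633).
Scan 1106·2047^i mod 2633 for i = 0, 1, …:
  i=0: 1106   i=1: 2235   i=2: 1524   i=3: 2156
  i=4: 424
Match at i=4, j=5: n = 4·7 + 5 = 33.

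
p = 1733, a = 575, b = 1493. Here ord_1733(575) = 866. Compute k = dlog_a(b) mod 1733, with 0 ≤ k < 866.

Baby-step giant-step with m = ceil(sqrt(866)) = 30.
Baby table (575^j mod 1733 for j=0..29):
  0:1  1:575  2:1355  3:1008  4:778  5:236  6:526  7:908
  8:467  9:1643  10:240  11:1093  12:1129  13:1033  14:1289  15:1184
  16:1464  17:1295  18:1168  19:929  20:411  21:637  22:612  23:101
  24:886  25:1681  26:1294  27:593  28:1307  29:1136
Giant step factor: 575^(-30) ≡ 1057 (mod 1733).
Scan 1493·1057^i mod 1733 for i = 0, 1, …:
  i=0: 1493   i=1: 1071   i=2: 398   i=3: 1300
  i=4: 1564   i=5: 1599   i=6: 468   i=7: 771
  i=8: 437   i=9: 931     …   i=13: 1356
  i=14: 101
Match at i=14, j=23: k = 14·30 + 23 = 443.

443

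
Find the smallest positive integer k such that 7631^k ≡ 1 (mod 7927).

The order of 7631 must divide p − 1 = 7926 = 2 · 3 · 1321.
Divisors: 1, 2, 3, 6, 1321, 2642, 3963, 7926.
Check each in increasing order: 7631^1 ≡ 7631;  7631^2 ≡ 419;  7631^3 ≡ 2808;  7631^6 ≡ 5426;  7631^1321 ≡ 3760;  7631^2642 ≡ 3759;  7631^3963 ≡ 7926;  7631^7926 ≡ 1.
Smallest exponent giving 1 is 7926.

7926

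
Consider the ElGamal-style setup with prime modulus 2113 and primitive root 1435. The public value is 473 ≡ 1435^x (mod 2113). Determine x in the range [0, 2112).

Baby-step giant-step with m = ceil(sqrt(2112)) = 46.
Baby table (1435^j mod 2113 for j=0..45):
  0:1  1:1435  2:1163  3:1748  4:249  5:218  6:106  7:2087
  8:724  9:1457  10:1038  11:1978  12:671  13:1470  14:676  15:193
  16:152  17:481  18:1397  19:1571  20:1927  21:1441  22:1321  23:274
  24:172  25:1712  26:1414  27:610  28:568  29:1575  30:1328  31:1867
  32:1974  33:1270  34:1044  35:23  36:1310  37:1393  38:57  39:1501
  40:788  41:325  42:1515  43:1861  44:1816  45:631
Giant step factor: 1435^(-46) ≡ 1638 (mod 2113).
Scan 473·1638^i mod 2113 for i = 0, 1, …:
  i=0: 473   i=1: 1416   i=2: 1447   i=3: 1513
  i=4: 1858   i=5: 684   i=6: 502   i=7: 319
  i=8: 611   i=9: 1369   i=10: 529   i=11: 172
Match at i=11, j=24: x = 11·46 + 24 = 530.

530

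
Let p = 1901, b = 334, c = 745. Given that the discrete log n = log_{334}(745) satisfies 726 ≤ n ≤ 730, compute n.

Compute 334^726 mod 1901 = 262, then multiply by 334 repeatedly:
  334^726=262  334^727=62  334^728=1698  334^729=634  334^730=745
Found 745 at exponent 730.

730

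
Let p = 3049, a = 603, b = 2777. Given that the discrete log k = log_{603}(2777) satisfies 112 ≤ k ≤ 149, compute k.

119

Compute 603^112 mod 3049 = 2927, then multiply by 603 repeatedly:
  603^112=2927  603^113=2659  603^114=2652  603^115=1480  603^116=2132
  603^117=1967  603^118=40  603^119=2777
Found 2777 at exponent 119.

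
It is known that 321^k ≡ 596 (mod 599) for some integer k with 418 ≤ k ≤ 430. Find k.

Compute 321^418 mod 599 = 135, then multiply by 321 repeatedly:
  321^418=135  321^419=207  321^420=557  321^421=295  321^422=53
  321^423=241  321^424=90  321^425=138  321^426=571  321^427=596
Found 596 at exponent 427.

427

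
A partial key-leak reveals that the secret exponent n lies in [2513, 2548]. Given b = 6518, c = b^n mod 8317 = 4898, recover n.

Compute 6518^2513 mod 8317 = 4756, then multiply by 6518 repeatedly:
  6518^2513=4756  6518^2514=2149  6518^2515=1354  6518^2516=1035  6518^2517=1043
  6518^2518=3285  6518^2519=3672  6518^2520=6087  6518^2521=2976  6518^2522=2324
  6518^2523=2575  6518^2524=144  6518^2525=7088  6518^2526=6966  6518^2527=1885
  6518^2528=2221  6518^2529=4898
Found 4898 at exponent 2529.

2529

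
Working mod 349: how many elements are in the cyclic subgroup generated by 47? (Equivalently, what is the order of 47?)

116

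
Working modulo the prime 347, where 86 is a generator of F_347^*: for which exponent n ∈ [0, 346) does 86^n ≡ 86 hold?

Baby-step giant-step with m = ceil(sqrt(346)) = 19.
Baby table (86^j mod 347 for j=0..18):
  0:1  1:86  2:109  3:5  4:83  5:198  6:25  7:68
  8:296  9:125  10:340  11:92  12:278  13:312  14:113  15:2
  16:172  17:218  18:10
Giant step factor: 86^(-19) ≡ 23 (mod 347).
Scan 86·23^i mod 347 for i = 0, 1, …:
  i=0: 86
Match at i=0, j=1: n = 0·19 + 1 = 1.

1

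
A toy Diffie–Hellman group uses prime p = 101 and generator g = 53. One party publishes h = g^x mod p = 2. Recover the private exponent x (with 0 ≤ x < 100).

Baby-step giant-step with m = ceil(sqrt(100)) = 10.
Baby table (53^j mod 101 for j=0..9):
  0:1  1:53  2:82  3:3  4:58  5:44  6:9  7:73
  8:31  9:27
Giant step factor: 53^(-10) ≡ 6 (mod 101).
Scan 2·6^i mod 101 for i = 0, 1, …:
  i=0: 2   i=1: 12   i=2: 72   i=3: 28
  i=4: 67   i=5: 99   i=6: 89   i=7: 29
  i=8: 73
Match at i=8, j=7: x = 8·10 + 7 = 87.

87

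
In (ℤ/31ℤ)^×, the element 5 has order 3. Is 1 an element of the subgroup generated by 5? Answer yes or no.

yes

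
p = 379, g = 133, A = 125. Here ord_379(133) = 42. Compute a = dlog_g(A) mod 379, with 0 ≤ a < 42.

6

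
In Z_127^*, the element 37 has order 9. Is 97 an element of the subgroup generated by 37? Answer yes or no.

no

⟨37⟩ has order 9; its elements mod 127 are {1, 19, 22, 37, 52, 68, 99, 103, 107}.
97 is not in this set.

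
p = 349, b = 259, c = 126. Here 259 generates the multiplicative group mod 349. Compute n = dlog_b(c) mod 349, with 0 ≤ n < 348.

Baby-step giant-step with m = ceil(sqrt(348)) = 19.
Baby table (259^j mod 349 for j=0..18):
  0:1  1:259  2:73  3:61  4:94  5:265  6:231  7:150
  8:111  9:131  10:76  11:140  12:313  13:99  14:164  15:247
  16:106  17:232  18:60
Giant step factor: 259^(-19) ≡ 294 (mod 349).
Scan 126·294^i mod 349 for i = 0, 1, …:
  i=0: 126   i=1: 50   i=2: 42   i=3: 133
  i=4: 14   i=5: 277   i=6: 121   i=7: 325
  i=8: 273   i=9: 341     …   i=16: 68
  i=17: 99
Match at i=17, j=13: n = 17·19 + 13 = 336.

336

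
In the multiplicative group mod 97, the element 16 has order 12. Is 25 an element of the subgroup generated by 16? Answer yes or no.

25 ∈ ⟨16⟩ iff 25^12 ≡ 1 (mod 97), since |⟨16⟩| = 12.
25^12 mod 97 = 22.
Since 22 ≠ 1, 25 does not lie in the subgroup.

no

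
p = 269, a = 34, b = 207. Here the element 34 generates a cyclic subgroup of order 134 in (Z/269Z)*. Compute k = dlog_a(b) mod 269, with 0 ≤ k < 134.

29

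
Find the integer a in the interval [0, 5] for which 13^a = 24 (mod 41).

Compute 13^0 mod 41 = 1, then multiply by 13 repeatedly:
  13^0=1  13^1=13  13^2=5  13^3=24
Found 24 at exponent 3.

3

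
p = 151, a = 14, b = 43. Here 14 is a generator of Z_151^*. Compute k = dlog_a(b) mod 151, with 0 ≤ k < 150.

Baby-step giant-step with m = ceil(sqrt(150)) = 13.
Baby table (14^j mod 151 for j=0..12):
  0:1  1:14  2:45  3:26  4:62  5:113  6:72  7:102
  8:69  9:60  10:85  11:133  12:50
Giant step factor: 14^(-13) ≡ 140 (mod 151).
Scan 43·140^i mod 151 for i = 0, 1, …:
  i=0: 43   i=1: 131   i=2: 69
Match at i=2, j=8: k = 2·13 + 8 = 34.

34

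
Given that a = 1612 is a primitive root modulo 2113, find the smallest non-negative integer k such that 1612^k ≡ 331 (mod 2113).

378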